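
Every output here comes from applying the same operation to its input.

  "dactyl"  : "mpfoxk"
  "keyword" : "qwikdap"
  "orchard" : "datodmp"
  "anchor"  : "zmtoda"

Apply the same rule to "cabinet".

Each output is the input with this applied: swap each adjacent pair of characters (1↔2, 3↔4, ...), then shift every letter 12 places forward in the alphabet (wrapping around).
On "cabinet": the first step gives "acibent", and the second then gives "mounqzf".

mounqzf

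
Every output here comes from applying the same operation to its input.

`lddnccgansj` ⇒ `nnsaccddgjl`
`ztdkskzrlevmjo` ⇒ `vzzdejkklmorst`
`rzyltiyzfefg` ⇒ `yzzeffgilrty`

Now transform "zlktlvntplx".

The rule is to sort the characters into alphabetical order, then move the last 3 characters to the front (rotate right by 3).
"zlktlvntplx" → "vxzklllnptt".

vxzklllnptt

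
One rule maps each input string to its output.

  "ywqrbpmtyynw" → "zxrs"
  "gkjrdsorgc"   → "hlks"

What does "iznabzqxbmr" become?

Each output is the input with this applied: shift every letter 1 place forward in the alphabet (wrapping around), then keep only the first 4 characters.
Applying that to "iznabzqxbmr" gives "jaob".

jaob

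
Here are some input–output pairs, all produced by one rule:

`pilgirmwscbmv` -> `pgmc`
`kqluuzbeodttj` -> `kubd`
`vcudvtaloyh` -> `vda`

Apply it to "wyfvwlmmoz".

In each case the input is transformed by: delete the last 2 characters, then keep one character in every 3, starting at position 1 (positions 1st, 4th, 7th, ...).
So "wyfvwlmmoz" becomes "wvm".

wvm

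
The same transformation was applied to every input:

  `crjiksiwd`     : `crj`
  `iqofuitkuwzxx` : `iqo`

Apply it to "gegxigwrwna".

geg

In each case the input is transformed by: keep only the first 3 characters.
"gegxigwrwna" → "geg".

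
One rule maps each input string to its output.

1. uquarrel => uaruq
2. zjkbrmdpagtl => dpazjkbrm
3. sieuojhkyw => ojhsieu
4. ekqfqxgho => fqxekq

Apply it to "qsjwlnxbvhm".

nxbqsjwl

Rule — delete the last 3 characters, then move the last 3 characters to the front (rotate right by 3).
On "qsjwlnxbvhm": the first step gives "qsjwlnxb", and the second then gives "nxbqsjwl".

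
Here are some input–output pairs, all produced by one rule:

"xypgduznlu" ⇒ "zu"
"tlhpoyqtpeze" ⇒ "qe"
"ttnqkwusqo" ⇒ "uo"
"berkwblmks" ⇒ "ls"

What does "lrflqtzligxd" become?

What's happening: keep one character in every 3, starting at position 1 (positions 1st, 4th, 7th, ...), then delete the first 2 characters.
For "lrflqtzligxd" the result is "zg".

zg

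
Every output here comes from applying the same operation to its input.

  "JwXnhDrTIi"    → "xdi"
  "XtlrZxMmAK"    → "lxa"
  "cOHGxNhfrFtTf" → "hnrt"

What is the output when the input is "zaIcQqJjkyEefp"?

Rule — keep one character in every 3, starting at position 3 (positions 3rd, 6th, 9th, ...), then convert every letter to lowercase.
Working it through for "zaIcQqJjkyEefp": intermediate "Iqke", final "iqke".

iqke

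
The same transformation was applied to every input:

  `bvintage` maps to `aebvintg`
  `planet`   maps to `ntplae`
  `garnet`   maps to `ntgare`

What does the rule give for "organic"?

ncorgai

Looking at the pairs, the operation is to move the last 2 characters to the front (rotate right by 2), then swap the first and last characters.
"organic" → "icorgan" → "ncorgai".
(Check on "bvintage": → "gebvinta" → "aebvintg" ✓)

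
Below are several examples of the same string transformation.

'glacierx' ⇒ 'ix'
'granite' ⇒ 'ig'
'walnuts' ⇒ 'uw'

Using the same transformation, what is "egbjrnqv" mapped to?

rv

What's happening: move the first 2 characters to the end (rotate left by 2), then keep one character in every 3, starting at position 3 (positions 3rd, 6th, 9th, ...).
Applying both steps to "egbjrnqv": "bjrnqveg", then "rv".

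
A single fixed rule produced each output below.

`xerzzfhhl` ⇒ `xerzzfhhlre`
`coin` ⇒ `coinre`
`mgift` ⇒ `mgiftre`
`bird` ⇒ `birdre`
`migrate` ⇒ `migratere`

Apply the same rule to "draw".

Each output is the input with this applied: append "re".
"draw" → "drawre".

drawre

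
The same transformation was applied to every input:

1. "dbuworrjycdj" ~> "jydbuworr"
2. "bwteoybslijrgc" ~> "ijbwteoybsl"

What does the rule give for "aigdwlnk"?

Looking at the pairs, the operation is to delete the last 3 characters, then move the last 2 characters to the front (rotate right by 2).
Working it through for "aigdwlnk": intermediate "aigdw", final "dwaig".

dwaig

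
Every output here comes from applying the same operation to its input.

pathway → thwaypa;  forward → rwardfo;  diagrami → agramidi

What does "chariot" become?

ariotch

Looking at the pairs, the operation is to move the first 2 characters to the end (rotate left by 2).
So "chariot" becomes "ariotch".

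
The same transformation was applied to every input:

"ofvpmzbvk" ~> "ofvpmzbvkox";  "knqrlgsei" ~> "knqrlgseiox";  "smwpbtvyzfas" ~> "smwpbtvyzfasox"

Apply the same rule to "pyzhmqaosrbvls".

The pattern: append "ox".
"pyzhmqaosrbvls" → "pyzhmqaosrbvlsox".

pyzhmqaosrbvlsox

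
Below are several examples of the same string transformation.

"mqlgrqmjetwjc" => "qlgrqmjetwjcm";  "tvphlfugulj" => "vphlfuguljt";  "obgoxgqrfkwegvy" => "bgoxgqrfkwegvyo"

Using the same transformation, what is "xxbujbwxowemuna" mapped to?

xbujbwxowemunax

Rule — move the first character to the end.
Doing the same to "xxbujbwxowemuna": "xbujbwxowemunax".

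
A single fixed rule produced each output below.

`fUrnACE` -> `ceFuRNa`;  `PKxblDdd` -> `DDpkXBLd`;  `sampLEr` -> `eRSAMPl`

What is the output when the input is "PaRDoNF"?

The pattern: flip the case of every letter, then move the last 2 characters to the front (rotate right by 2).
"PaRDoNF" → "nfpArdO".
(Check on "sampLEr": → "SAMPleR" → "eRSAMPl" ✓)

nfpArdO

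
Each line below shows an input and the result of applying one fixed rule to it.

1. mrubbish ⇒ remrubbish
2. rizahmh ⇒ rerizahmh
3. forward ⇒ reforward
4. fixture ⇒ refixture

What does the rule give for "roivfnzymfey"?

Rule — prepend "re".
"roivfnzymfey" → "reroivfnzymfey".

reroivfnzymfey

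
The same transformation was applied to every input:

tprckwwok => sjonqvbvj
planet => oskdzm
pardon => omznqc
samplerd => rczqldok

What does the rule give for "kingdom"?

Each output is the input with this applied: take characters alternately from the front and the back (1st, last, 2nd, 2nd-last, ...), then shift every letter 1 place backward in the alphabet (wrapping around).
Working it through for "kingdom": intermediate "kmiondg", final "jlhnmcf".

jlhnmcf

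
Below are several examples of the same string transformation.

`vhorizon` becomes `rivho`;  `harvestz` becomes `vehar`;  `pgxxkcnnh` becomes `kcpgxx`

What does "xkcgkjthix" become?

Each output is the input with this applied: delete the last 3 characters, then move the last 2 characters to the front (rotate right by 2).
"xkcgkjthix" → "jtxkcgk".

jtxkcgk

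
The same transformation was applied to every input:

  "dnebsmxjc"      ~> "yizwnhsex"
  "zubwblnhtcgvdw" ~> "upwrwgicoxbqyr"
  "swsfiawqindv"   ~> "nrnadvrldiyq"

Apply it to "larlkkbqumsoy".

The rule is to shift every letter 5 places backward in the alphabet (wrapping around).
Doing the same to "larlkkbqumsoy": "gvmgffwlphnjt".

gvmgffwlphnjt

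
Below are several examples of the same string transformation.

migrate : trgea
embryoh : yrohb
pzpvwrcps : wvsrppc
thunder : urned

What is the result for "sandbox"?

xondb

In each case the input is transformed by: delete the first 2 characters, then sort the characters into reverse alphabetical order.
Applying both steps to "sandbox": "ndbox", then "xondb".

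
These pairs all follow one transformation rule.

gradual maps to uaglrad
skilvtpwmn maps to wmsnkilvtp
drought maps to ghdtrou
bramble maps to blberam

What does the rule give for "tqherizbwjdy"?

Rule — swap the first and last characters, then move the last 3 characters to the front (rotate right by 3).
For "tqherizbwjdy", step one produces "yqherizbwjdt"; step two turns that into "jdtyqherizbw".

jdtyqherizbw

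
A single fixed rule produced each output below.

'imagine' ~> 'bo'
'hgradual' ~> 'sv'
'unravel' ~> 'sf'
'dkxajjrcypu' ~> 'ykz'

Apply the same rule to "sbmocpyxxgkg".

nqyh

Each output is the input with this applied: keep one character in every 3, starting at position 3 (positions 3rd, 6th, 9th, ...), then shift every letter 1 place forward in the alphabet (wrapping around).
"sbmocpyxxgkg" → "mpxg" → "nqyh".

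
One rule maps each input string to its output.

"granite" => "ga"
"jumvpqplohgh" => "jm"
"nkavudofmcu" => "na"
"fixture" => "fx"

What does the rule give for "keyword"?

The rule is to keep every other character starting from the first (positions 1st, 3rd, 5th, ...), then keep only the first 2 characters.
For "keyword" the result is "ky".
(Check on "nkavudofmcu": → "nauomu" → "na" ✓)

ky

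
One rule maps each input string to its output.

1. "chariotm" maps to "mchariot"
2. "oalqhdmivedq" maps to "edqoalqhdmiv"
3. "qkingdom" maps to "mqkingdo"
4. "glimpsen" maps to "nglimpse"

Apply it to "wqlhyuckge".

gewqlhyuck

In each case the input is transformed by: move the first 3 characters to the end (rotate left by 3), then swap the front and back halves of the string.
On "wqlhyuckge": the first step gives "hyuckgewql", and the second then gives "gewqlhyuck".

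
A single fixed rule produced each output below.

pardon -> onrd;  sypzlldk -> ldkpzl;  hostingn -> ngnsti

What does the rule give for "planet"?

etan

The transformation: delete the first 2 characters, then swap the front and back halves of the string.
"planet" → "anet" → "etan".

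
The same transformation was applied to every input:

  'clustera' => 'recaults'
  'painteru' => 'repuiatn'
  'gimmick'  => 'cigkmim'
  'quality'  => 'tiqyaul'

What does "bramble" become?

lbbearm

Looking at the pairs, the operation is to move the last 3 characters to the front (rotate right by 3), then swap each adjacent pair of characters (1↔2, 3↔4, ...).
For "bramble", step one produces "blebram"; step two turns that into "lbbearm".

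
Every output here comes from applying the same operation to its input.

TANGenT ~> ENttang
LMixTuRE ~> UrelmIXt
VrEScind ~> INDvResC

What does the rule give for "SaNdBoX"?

bOxsAnD

The transformation: move the last 3 characters to the front (rotate right by 3), then flip the case of every letter.
"SaNdBoX" → "BoXSaNd" → "bOxsAnD".
(Check on "TANGenT": → "enTTANG" → "ENttang" ✓)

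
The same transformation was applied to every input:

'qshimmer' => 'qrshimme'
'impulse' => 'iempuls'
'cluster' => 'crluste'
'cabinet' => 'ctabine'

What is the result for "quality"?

Looking at the pairs, the operation is to swap the first and last characters, then move the last character to the front.
So "quality" becomes "qyualit".

qyualit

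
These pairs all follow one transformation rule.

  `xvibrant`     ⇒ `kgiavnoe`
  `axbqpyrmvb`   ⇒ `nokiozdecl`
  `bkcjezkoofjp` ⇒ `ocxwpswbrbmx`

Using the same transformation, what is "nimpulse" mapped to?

arvfzych

The transformation: take characters alternately from the front and the back (1st, last, 2nd, 2nd-last, ...), then shift every letter 13 places forward in the alphabet (wrapping around) — i.e. ROT13.
"nimpulse" → "neismlpu" → "arvfzych".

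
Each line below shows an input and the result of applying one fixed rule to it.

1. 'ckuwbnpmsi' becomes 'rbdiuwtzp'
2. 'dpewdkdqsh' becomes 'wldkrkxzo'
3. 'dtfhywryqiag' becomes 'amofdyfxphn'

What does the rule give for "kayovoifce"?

hfvcvpmjl

The rule is to delete the first character, then shift every letter 7 places forward in the alphabet (wrapping around).
"kayovoifce" → "ayovoifce" → "hfvcvpmjl".
(Check on "ckuwbnpmsi": → "kuwbnpmsi" → "rbdiuwtzp" ✓)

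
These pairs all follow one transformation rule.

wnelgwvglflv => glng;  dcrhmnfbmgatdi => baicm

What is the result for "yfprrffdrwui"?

dufr

The pattern: keep one character in every 3, starting at position 2 (positions 2nd, 5th, 8th, ...), then move the first 2 characters to the end (rotate left by 2).
For "yfprrffdrwui", step one produces "frdu"; step two turns that into "dufr".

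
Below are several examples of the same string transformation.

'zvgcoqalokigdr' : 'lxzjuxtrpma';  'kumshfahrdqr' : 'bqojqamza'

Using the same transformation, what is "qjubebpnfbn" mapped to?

knkywokw

The rule is to delete the first 3 characters, then shift every letter 9 places forward in the alphabet (wrapping around).
For "qjubebpnfbn", step one produces "bebpnfbn"; step two turns that into "knkywokw".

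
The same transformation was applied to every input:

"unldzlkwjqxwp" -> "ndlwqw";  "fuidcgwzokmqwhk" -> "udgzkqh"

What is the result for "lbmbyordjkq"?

bbodk

Each output is the input with this applied: keep every other character starting from the second (positions 2nd, 4th, 6th, ...).
For "lbmbyordjkq" the result is "bbodk".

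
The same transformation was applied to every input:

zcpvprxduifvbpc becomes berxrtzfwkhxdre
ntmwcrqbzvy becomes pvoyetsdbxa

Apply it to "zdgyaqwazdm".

Looking at the pairs, the operation is to shift every letter 2 places forward in the alphabet (wrapping around).
On "zdgyaqwazdm" that produces "bfiacsycbfo".

bfiacsycbfo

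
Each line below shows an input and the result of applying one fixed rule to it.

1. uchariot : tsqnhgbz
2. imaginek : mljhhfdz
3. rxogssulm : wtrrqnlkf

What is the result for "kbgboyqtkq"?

xsppnjjfaa

Rule — sort the characters into reverse alphabetical order, then shift every letter 1 place backward in the alphabet (wrapping around).
"kbgboyqtkq" → "ytqqokkgbb" → "xsppnjjfaa".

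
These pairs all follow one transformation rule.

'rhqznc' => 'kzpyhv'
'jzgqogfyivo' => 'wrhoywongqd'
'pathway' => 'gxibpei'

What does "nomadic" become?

What's happening: move the last character to the front, then shift every letter 8 places forward in the alphabet (wrapping around).
Doing the same to "nomadic": "kvwuilq".

kvwuilq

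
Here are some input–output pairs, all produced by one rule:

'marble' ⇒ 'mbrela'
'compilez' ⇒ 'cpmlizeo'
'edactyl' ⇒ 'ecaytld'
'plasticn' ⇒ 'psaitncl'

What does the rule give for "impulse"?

iupslem

In each case the input is transformed by: swap each adjacent pair of characters (1↔2, 3↔4, ...), then move the first character to the end.
Starting from "impulse": after the first operation, "miupsle"; after the second, "iupslem".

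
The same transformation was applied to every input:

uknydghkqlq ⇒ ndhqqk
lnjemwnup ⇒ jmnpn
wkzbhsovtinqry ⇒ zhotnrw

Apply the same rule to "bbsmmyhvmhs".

In each case the input is transformed by: move the first 2 characters to the end (rotate left by 2), then keep every other character starting from the first (positions 1st, 3rd, 5th, ...).
For "bbsmmyhvmhs", step one produces "smmyhvmhsbb"; step two turns that into "smhmsb".

smhmsb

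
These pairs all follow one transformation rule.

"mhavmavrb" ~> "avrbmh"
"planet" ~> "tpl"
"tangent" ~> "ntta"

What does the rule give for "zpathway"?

wayzp

The transformation: move the first 2 characters to the end (rotate left by 2), then delete the first 3 characters.
Starting from "zpathway": after the first operation, "athwayzp"; after the second, "wayzp".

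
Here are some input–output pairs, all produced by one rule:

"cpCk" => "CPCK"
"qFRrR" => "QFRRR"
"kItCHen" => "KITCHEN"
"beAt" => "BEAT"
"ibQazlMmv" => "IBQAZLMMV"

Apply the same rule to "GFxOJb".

GFXOJB

The rule is to convert every letter to uppercase.
For "GFxOJb" the result is "GFXOJB".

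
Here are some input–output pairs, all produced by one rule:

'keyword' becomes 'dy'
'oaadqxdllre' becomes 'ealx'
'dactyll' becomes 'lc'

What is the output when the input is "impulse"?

The transformation: take characters alternately from the front and the back (1st, last, 2nd, 2nd-last, ...), then keep one character in every 3, starting at position 2 (positions 2nd, 5th, 8th, ...).
Working it through for "impulse": intermediate "iemsplu", final "ep".

ep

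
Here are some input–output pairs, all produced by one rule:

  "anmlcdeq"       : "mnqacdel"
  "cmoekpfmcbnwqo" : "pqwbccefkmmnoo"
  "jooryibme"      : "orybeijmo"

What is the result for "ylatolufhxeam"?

uxyaaefhllmot

Rule — sort the characters into alphabetical order, then move the last 3 characters to the front (rotate right by 3).
On "ylatolufhxeam": the first step gives "aaefhllmotuxy", and the second then gives "uxyaaefhllmot".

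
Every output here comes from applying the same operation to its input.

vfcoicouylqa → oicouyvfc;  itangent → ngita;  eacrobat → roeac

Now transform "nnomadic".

Looking at the pairs, the operation is to delete the last 3 characters, then move the first 3 characters to the end (rotate left by 3).
Applying both steps to "nnomadic": "nnoma", then "manno".
(Check on "eacrobat": → "eacro" → "roeac" ✓)

manno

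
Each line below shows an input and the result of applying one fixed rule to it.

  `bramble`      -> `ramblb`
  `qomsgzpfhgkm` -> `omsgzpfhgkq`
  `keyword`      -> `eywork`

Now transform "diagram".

Rule — delete the last character, then move the first character to the end.
"diagram" → "diagra" → "iagrad".
(Check on "qomsgzpfhgkm": → "qomsgzpfhgk" → "omsgzpfhgkq" ✓)

iagrad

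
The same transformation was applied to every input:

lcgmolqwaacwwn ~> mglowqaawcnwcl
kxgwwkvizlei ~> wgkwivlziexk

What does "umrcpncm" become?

crnpmcmu

The pattern: move the first 2 characters to the end (rotate left by 2), then swap each adjacent pair of characters (1↔2, 3↔4, ...).
Working it through for "umrcpncm": intermediate "rcpncmum", final "crnpmcmu".
(Check on "kxgwwkvizlei": → "gwwkvizleikx" → "wgkwivlziexk" ✓)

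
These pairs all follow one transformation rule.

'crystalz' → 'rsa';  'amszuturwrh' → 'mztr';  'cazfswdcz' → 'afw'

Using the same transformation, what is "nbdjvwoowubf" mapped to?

The pattern: delete the last 2 characters, then keep every other character starting from the second (positions 2nd, 4th, 6th, ...).
On "nbdjvwoowubf" that produces "bjwou".

bjwou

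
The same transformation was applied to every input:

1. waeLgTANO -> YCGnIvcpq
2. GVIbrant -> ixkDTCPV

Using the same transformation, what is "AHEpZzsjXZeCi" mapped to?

What's happening: shift every letter 2 places forward in the alphabet (wrapping around), then flip the case of every letter.
Working it through for "AHEpZzsjXZeCi": intermediate "CJGrBbulZBgEk", final "cjgRbBULzbGeK".

cjgRbBULzbGeK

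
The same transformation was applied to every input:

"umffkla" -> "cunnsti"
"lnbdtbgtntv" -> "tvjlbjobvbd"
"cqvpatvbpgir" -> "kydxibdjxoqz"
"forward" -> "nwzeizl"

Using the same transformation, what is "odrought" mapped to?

wlzwcopb

Looking at the pairs, the operation is to shift every letter 8 places forward in the alphabet (wrapping around).
Doing the same to "odrought": "wlzwcopb".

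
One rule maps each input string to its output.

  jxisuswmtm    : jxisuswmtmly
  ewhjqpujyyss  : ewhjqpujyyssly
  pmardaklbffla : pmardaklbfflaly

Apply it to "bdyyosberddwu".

Each output is the input with this applied: append "ly".
On "bdyyosberddwu" that produces "bdyyosberddwuly".

bdyyosberddwuly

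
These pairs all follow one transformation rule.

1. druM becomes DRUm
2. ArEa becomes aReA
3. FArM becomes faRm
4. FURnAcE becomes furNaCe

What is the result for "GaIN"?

What's happening: flip the case of every letter.
"GaIN" → "gAin".

gAin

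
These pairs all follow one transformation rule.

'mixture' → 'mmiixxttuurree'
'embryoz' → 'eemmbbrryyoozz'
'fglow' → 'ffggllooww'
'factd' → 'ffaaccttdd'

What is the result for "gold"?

Rule — double every character.
Applying that to "gold" gives "ggoolldd".

ggoolldd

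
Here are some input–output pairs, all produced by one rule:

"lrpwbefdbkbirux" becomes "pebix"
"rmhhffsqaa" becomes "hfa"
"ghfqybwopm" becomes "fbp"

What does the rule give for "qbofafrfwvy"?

In each case the input is transformed by: keep one character in every 3, starting at position 3 (positions 3rd, 6th, 9th, ...).
"qbofafrfwvy" → "ofw".

ofw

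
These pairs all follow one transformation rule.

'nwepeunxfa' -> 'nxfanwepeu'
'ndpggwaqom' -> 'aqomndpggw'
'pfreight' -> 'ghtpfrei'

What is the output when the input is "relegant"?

Looking at the pairs, the operation is to move the first character to the end, then swap the front and back halves of the string.
Applying that to "relegant" gives "antreleg".

antreleg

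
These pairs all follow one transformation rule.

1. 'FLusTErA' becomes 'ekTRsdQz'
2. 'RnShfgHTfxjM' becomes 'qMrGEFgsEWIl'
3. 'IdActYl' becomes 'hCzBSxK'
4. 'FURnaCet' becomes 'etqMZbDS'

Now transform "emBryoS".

The transformation: shift every letter 1 place backward in the alphabet (wrapping around), then flip the case of every letter.
"emBryoS" → "dlAqxnR" → "DLaQXNr".

DLaQXNr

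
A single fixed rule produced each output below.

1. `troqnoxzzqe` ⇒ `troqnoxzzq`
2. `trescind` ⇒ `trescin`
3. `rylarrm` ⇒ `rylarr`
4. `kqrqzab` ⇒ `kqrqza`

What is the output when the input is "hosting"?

hostin

The transformation: delete the last character.
So "hosting" becomes "hostin".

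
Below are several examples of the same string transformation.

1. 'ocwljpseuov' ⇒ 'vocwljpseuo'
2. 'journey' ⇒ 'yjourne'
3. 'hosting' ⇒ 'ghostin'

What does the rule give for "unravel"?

Each output is the input with this applied: move the last character to the front.
For "unravel" the result is "lunrave".

lunrave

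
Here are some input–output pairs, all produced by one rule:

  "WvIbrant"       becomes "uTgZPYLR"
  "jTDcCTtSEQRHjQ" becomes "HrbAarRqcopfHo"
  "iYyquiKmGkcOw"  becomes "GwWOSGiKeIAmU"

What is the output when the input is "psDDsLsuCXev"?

The rule is to shift every letter 2 places backward in the alphabet (wrapping around), then flip the case of every letter.
Applying that to "psDDsLsuCXev" gives "NQbbQjQSavCT".
(Check on "WvIbrant": → "UtGzpylr" → "uTgZPYLR" ✓)

NQbbQjQSavCT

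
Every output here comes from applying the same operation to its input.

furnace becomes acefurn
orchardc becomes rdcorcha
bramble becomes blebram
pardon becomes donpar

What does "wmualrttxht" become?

In each case the input is transformed by: move the last 3 characters to the front (rotate right by 3).
"wmualrttxht" → "xhtwmualrtt".

xhtwmualrtt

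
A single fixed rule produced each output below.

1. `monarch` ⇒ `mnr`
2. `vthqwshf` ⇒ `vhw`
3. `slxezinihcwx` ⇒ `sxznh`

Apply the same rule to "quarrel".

qar

The transformation: delete the last 2 characters, then keep every other character starting from the first (positions 1st, 3rd, 5th, ...).
Working it through for "quarrel": intermediate "quarr", final "qar".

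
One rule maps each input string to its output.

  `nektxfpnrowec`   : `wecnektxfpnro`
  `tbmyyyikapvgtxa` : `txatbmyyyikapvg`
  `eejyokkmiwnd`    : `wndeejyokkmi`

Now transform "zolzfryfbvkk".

Each output is the input with this applied: move the last 3 characters to the front (rotate right by 3).
On "zolzfryfbvkk" that produces "vkkzolzfryfb".

vkkzolzfryfb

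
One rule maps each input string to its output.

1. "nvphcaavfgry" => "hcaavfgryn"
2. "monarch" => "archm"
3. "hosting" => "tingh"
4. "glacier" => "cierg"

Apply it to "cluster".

sterc

In each case the input is transformed by: move the first character to the end, then delete the first 2 characters.
On "cluster": the first step gives "lusterc", and the second then gives "sterc".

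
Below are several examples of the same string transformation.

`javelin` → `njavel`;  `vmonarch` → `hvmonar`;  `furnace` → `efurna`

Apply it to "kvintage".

ekvinta

Each output is the input with this applied: move the last 2 characters to the front (rotate right by 2), then delete the first character.
So "kvintage" becomes "ekvinta".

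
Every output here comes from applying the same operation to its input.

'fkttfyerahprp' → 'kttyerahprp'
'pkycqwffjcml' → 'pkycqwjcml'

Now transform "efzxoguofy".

Looking at the pairs, the operation is to remove every "f".
Applying that to "efzxoguofy" gives "ezxoguoy".

ezxoguoy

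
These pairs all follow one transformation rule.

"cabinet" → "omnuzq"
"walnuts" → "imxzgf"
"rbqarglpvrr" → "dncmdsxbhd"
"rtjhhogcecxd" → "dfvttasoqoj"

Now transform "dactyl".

The rule is to delete the last character, then shift every letter 12 places forward in the alphabet (wrapping around).
On "dactyl": the first step gives "dacty", and the second then gives "pmofk".

pmofk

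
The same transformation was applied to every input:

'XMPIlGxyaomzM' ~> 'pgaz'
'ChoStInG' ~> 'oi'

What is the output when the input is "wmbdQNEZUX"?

bnu

Rule — keep one character in every 3, starting at position 3 (positions 3rd, 6th, 9th, ...), then convert every letter to lowercase.
Starting from "wmbdQNEZUX": after the first operation, "bNU"; after the second, "bnu".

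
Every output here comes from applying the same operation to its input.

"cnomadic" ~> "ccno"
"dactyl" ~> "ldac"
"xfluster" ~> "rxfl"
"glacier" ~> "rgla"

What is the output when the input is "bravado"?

obra

Each output is the input with this applied: move the first 3 characters to the end (rotate left by 3), then keep only the last 4 characters.
Working it through for "bravado": intermediate "vadobra", final "obra".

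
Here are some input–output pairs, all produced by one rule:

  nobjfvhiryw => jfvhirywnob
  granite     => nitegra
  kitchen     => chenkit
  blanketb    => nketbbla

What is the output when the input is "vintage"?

In each case the input is transformed by: move the first 3 characters to the end (rotate left by 3).
On "vintage" that produces "tagevin".

tagevin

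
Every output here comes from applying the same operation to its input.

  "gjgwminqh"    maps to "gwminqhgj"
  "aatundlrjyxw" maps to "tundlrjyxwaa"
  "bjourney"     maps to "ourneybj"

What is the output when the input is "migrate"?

The pattern: move the first 2 characters to the end (rotate left by 2).
Doing the same to "migrate": "gratemi".

gratemi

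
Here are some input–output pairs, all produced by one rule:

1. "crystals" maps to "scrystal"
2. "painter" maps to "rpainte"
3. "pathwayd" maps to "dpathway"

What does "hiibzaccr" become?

rhiibzacc

What's happening: move the last character to the front.
Doing the same to "hiibzaccr": "rhiibzacc".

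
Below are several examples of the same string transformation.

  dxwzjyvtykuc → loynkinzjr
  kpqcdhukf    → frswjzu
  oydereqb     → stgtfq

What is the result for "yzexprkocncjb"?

tmegzdrcryq

What's happening: shift every letter 11 places backward in the alphabet (wrapping around), then delete the first 2 characters.
So "yzexprkocncjb" becomes "tmegzdrcryq".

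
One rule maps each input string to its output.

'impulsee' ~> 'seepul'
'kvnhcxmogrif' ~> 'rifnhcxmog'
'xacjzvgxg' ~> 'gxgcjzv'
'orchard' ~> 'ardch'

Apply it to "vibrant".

Rule — delete the first 2 characters, then move the last 3 characters to the front (rotate right by 3).
Applying both steps to "vibrant": "brant", then "antbr".

antbr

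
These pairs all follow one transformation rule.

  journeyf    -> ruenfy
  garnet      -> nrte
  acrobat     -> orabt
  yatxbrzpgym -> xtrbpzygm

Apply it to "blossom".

soosm

Each output is the input with this applied: swap each adjacent pair of characters (1↔2, 3↔4, ...), then delete the first 2 characters.
"blossom" → "soosm".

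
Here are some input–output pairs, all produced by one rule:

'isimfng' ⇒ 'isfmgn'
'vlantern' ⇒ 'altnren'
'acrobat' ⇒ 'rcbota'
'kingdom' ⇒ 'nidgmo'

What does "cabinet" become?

Each output is the input with this applied: delete the first character, then swap each adjacent pair of characters (1↔2, 3↔4, ...).
On "cabinet": the first step gives "abinet", and the second then gives "banite".

banite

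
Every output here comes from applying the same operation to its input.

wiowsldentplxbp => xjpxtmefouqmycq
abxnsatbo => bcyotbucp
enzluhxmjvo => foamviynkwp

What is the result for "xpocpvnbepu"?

yqpdqwocfqv

The pattern: shift every letter 1 place forward in the alphabet (wrapping around).
So "xpocpvnbepu" becomes "yqpdqwocfqv".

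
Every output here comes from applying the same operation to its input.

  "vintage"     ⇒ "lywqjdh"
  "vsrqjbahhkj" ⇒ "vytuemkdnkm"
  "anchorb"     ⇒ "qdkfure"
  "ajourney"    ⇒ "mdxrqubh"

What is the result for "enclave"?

What's happening: swap each adjacent pair of characters (1↔2, 3↔4, ...), then shift every letter 3 places forward in the alphabet (wrapping around).
Starting from "enclave": after the first operation, "nelcvae"; after the second, "qhofydh".

qhofydh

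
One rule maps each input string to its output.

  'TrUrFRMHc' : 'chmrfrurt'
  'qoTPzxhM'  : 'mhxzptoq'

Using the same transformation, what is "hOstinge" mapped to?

In each case the input is transformed by: reverse the string, then convert every letter to lowercase.
On "hOstinge": the first step gives "egnitsOh", and the second then gives "egnitsoh".

egnitsoh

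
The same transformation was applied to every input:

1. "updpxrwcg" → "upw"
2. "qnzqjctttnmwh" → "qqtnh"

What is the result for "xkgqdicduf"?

Looking at the pairs, the operation is to keep one character in every 3, starting at position 1 (positions 1st, 4th, 7th, ...).
So "xkgqdicduf" becomes "xqcf".

xqcf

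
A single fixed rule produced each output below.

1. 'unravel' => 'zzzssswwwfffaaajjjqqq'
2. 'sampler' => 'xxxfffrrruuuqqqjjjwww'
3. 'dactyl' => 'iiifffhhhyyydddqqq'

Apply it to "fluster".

What's happening: shift every letter 5 places forward in the alphabet (wrapping around), then repeat every character 3 times.
Working it through for "fluster": intermediate "kqzxyjw", final "kkkqqqzzzxxxyyyjjjwww".

kkkqqqzzzxxxyyyjjjwww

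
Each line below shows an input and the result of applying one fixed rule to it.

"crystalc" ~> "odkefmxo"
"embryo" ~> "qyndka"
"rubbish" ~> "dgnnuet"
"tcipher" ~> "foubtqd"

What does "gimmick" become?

In each case the input is transformed by: shift every letter 12 places forward in the alphabet (wrapping around).
Doing the same to "gimmick": "suyyuow".

suyyuow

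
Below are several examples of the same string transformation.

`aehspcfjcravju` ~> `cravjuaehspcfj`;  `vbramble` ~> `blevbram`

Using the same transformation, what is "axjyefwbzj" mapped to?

The transformation: move the first character to the end, then swap the front and back halves of the string.
For "axjyefwbzj", step one produces "xjyefwbzja"; step two turns that into "wbzjaxjyef".

wbzjaxjyef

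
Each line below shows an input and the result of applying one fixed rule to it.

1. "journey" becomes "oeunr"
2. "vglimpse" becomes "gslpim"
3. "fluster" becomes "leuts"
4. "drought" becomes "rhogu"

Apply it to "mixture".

The pattern: take characters alternately from the front and the back (1st, last, 2nd, 2nd-last, ...), then delete the first 2 characters.
For "mixture", step one produces "meirxut"; step two turns that into "irxut".

irxut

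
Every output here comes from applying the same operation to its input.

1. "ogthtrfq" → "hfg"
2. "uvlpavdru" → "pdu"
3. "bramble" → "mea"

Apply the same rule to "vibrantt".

rti

The pattern: move the first 3 characters to the end (rotate left by 3), then keep one character in every 3, starting at position 1 (positions 1st, 4th, 7th, ...).
"vibrantt" → "ranttvib" → "rti".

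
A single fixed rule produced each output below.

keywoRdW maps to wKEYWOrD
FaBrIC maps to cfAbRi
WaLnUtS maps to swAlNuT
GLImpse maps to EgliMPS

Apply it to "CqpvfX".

What's happening: flip the case of every letter, then move the last character to the front.
Starting from "CqpvfX": after the first operation, "cQPVFx"; after the second, "xcQPVF".
(Check on "GLImpse": → "gliMPSE" → "EgliMPS" ✓)

xcQPVF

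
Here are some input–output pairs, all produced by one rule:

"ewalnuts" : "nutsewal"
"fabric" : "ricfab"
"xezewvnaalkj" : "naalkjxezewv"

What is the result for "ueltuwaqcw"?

waqcwueltu

The transformation: swap the front and back halves of the string.
Doing the same to "ueltuwaqcw": "waqcwueltu".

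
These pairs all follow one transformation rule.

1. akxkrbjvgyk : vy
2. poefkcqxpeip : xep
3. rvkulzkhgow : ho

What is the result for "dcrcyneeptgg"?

The rule is to keep every other character starting from the second (positions 2nd, 4th, 6th, ...), then delete the first 3 characters.
For "dcrcyneeptgg", step one produces "ccnetg"; step two turns that into "etg".
(Check on "poefkcqxpeip": → "ofcxep" → "xep" ✓)

etg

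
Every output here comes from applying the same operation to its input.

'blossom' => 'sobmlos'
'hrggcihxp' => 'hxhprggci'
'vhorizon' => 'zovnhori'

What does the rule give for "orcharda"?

rdoarcha

What's happening: swap the first and last characters, then move the last 3 characters to the front (rotate right by 3).
Doing the same to "orcharda": "rdoarcha".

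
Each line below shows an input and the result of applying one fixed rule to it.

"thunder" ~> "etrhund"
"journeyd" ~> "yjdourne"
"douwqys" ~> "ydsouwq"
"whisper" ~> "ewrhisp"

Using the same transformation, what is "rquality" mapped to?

Looking at the pairs, the operation is to swap the first and last characters, then move the last 2 characters to the front (rotate right by 2).
So "rquality" becomes "tryquali".

tryquali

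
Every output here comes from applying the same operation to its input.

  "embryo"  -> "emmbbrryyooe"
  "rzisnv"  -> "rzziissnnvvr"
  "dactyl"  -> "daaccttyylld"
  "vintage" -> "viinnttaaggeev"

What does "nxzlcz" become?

nxxzzllcczzn

In each case the input is transformed by: double every character, then move the first character to the end.
So "nxzlcz" becomes "nxxzzllcczzn".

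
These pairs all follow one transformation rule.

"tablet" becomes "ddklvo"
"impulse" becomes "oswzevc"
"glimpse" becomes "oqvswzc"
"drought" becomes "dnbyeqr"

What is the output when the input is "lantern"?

xvkxdob

The transformation: shift every letter 10 places forward in the alphabet (wrapping around), then move the last character to the front.
"lantern" → "vkxdobx" → "xvkxdob".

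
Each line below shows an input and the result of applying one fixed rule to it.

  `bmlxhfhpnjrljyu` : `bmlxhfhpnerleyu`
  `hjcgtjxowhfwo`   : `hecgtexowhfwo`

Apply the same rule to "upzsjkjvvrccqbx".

Each output is the input with this applied: replace every "j" with "e".
For "upzsjkjvvrccqbx" the result is "upzsekevvrccqbx".

upzsekevvrccqbx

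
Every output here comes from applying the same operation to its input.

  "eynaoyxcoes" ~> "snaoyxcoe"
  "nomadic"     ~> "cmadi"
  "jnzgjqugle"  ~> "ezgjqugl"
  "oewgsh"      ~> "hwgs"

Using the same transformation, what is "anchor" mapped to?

The transformation: delete the first 2 characters, then move the last character to the front.
For "anchor", step one produces "chor"; step two turns that into "rcho".

rcho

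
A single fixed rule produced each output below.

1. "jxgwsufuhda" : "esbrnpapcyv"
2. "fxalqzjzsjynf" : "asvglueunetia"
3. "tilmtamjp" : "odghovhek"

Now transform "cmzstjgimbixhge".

xhunoebdhwdscbz

What's happening: shift every letter 5 places backward in the alphabet (wrapping around).
Applying that to "cmzstjgimbixhge" gives "xhunoebdhwdscbz".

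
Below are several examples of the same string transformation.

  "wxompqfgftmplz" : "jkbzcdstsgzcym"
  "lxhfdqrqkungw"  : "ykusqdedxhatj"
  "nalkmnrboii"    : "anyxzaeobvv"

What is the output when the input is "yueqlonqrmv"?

lhrdybadezi

The pattern: shift every letter 13 places forward in the alphabet (wrapping around) — i.e. ROT13.
Doing the same to "yueqlonqrmv": "lhrdybadezi".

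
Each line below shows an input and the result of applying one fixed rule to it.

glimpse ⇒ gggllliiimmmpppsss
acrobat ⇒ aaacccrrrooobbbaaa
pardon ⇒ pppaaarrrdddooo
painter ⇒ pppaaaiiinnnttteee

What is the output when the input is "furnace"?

fffuuurrrnnnaaaccc

The transformation: repeat every character 3 times, then delete the last 3 characters.
Starting from "furnace": after the first operation, "fffuuurrrnnnaaaccceee"; after the second, "fffuuurrrnnnaaaccc".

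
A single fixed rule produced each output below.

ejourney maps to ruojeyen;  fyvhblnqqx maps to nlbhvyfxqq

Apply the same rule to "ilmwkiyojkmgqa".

The transformation: reverse the string, then move the first 3 characters to the end (rotate left by 3).
On "ilmwkiyojkmgqa" that produces "mkjoyikwmliaqg".
(Check on "fyvhblnqqx": → "xqqnlbhvyf" → "nlbhvyfxqq" ✓)

mkjoyikwmliaqg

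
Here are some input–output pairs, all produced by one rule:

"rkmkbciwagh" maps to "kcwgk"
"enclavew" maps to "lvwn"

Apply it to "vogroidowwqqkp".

riowqpo

The rule is to keep every other character starting from the second (positions 2nd, 4th, 6th, ...), then move the first character to the end.
On "vogroidowwqqkp": the first step gives "oriowqp", and the second then gives "riowqpo".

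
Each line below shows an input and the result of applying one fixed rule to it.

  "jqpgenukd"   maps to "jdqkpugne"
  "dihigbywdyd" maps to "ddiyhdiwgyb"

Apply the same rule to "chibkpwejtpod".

cdhoipbtkjpew

What's happening: take characters alternately from the front and the back (1st, last, 2nd, 2nd-last, ...).
Applying that to "chibkpwejtpod" gives "cdhoipbtkjpew".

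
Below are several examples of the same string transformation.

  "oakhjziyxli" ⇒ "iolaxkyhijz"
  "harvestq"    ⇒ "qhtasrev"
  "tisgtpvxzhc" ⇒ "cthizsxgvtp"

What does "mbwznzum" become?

Each output is the input with this applied: take characters alternately from the front and the back (1st, last, 2nd, 2nd-last, ...), then swap each adjacent pair of characters (1↔2, 3↔4, ...).
Applying both steps to "mbwznzum": "mmbuwzzn", then "mmubzwnz".

mmubzwnz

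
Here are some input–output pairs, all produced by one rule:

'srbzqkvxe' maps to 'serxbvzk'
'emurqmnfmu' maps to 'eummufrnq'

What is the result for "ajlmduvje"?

aejjlvmu

What's happening: take characters alternately from the front and the back (1st, last, 2nd, 2nd-last, ...), then delete the last character.
Starting from "ajlmduvje": after the first operation, "aejjlvmud"; after the second, "aejjlvmu".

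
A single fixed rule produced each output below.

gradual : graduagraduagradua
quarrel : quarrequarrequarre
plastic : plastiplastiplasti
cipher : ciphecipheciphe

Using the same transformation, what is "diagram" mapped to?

Looking at the pairs, the operation is to delete the last character, then write the whole string 3 times in a row.
Starting from "diagram": after the first operation, "diagra"; after the second, "diagradiagradiagra".

diagradiagradiagra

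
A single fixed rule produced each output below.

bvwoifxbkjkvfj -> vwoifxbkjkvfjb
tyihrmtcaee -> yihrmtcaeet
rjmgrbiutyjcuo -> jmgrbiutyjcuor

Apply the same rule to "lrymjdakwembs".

rymjdakwembsl

Looking at the pairs, the operation is to move the first character to the end.
On "lrymjdakwembs" that produces "rymjdakwembsl".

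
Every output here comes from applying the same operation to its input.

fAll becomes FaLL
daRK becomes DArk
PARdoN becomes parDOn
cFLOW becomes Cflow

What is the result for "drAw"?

DRaW

The pattern: flip the case of every letter.
Doing the same to "drAw": "DRaW".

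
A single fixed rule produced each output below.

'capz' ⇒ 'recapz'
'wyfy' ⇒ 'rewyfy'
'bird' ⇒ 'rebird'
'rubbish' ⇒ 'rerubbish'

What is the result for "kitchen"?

rekitchen

Each output is the input with this applied: prepend "re".
So "kitchen" becomes "rekitchen".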